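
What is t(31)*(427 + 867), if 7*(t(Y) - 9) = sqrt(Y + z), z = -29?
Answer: 11646 + 1294*sqrt(2)/7 ≈ 11907.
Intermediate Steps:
t(Y) = 9 + sqrt(-29 + Y)/7 (t(Y) = 9 + sqrt(Y - 29)/7 = 9 + sqrt(-29 + Y)/7)
t(31)*(427 + 867) = (9 + sqrt(-29 + 31)/7)*(427 + 867) = (9 + sqrt(2)/7)*1294 = 11646 + 1294*sqrt(2)/7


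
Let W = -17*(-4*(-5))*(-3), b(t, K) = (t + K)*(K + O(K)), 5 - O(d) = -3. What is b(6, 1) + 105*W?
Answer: 107163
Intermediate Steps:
O(d) = 8 (O(d) = 5 - 1*(-3) = 5 + 3 = 8)
b(t, K) = (8 + K)*(K + t) (b(t, K) = (t + K)*(K + 8) = (K + t)*(8 + K) = (8 + K)*(K + t))
W = 1020 (W = -340*(-3) = -17*(-60) = 1020)
b(6, 1) + 105*W = (1² + 8*1 + 8*6 + 1*6) + 105*1020 = (1 + 8 + 48 + 6) + 107100 = 63 + 107100 = 107163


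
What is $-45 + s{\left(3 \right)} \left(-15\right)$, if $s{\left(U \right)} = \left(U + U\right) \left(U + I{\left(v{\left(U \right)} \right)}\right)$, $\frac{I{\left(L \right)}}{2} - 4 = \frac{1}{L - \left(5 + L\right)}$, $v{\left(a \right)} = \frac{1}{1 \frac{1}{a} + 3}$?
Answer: $-999$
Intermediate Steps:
$v{\left(a \right)} = \frac{1}{3 + \frac{1}{a}}$ ($v{\left(a \right)} = \frac{1}{\frac{1}{a} + 3} = \frac{1}{3 + \frac{1}{a}}$)
$I{\left(L \right)} = \frac{38}{5}$ ($I{\left(L \right)} = 8 + \frac{2}{L - \left(5 + L\right)} = 8 + \frac{2}{-5} = 8 + 2 \left(- \frac{1}{5}\right) = 8 - \frac{2}{5} = \frac{38}{5}$)
$s{\left(U \right)} = 2 U \left(\frac{38}{5} + U\right)$ ($s{\left(U \right)} = \left(U + U\right) \left(U + \frac{38}{5}\right) = 2 U \left(\frac{38}{5} + U\right)$)
$-45 + s{\left(3 \right)} \left(-15\right) = -45 + \frac{2}{5} \cdot 3 \left(38 + 5 \cdot 3\right) \left(-15\right) = -45 + \frac{2}{5} \cdot 3 \left(38 + 15\right) \left(-15\right) = -45 + \frac{2}{5} \cdot 3 \cdot 53 \left(-15\right) = -45 + \frac{318}{5} \left(-15\right) = -45 - 954 = -999$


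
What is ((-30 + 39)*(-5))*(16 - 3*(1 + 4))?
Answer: -45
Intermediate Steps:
((-30 + 39)*(-5))*(16 - 3*(1 + 4)) = (9*(-5))*(16 - 3*5) = -45*(16 - 15) = -45*1 = -45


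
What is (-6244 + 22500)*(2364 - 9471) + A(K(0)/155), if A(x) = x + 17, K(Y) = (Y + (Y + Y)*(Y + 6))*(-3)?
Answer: -115531375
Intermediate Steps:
K(Y) = -3*Y - 6*Y*(6 + Y) (K(Y) = (Y + (2*Y)*(6 + Y))*(-3) = (Y + 2*Y*(6 + Y))*(-3) = -3*Y - 6*Y*(6 + Y))
A(x) = 17 + x
(-6244 + 22500)*(2364 - 9471) + A(K(0)/155) = (-6244 + 22500)*(2364 - 9471) + (17 - 3*0*(13 + 2*0)/155) = 16256*(-7107) + (17 - 3*0*(13 + 0)*(1/155)) = -115531392 + (17 - 3*0*13*(1/155)) = -115531392 + (17 + 0*(1/155)) = -115531392 + (17 + 0) = -115531392 + 17 = -115531375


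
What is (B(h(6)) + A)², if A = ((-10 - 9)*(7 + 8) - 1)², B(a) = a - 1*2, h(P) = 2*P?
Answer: 6692221636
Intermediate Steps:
B(a) = -2 + a (B(a) = a - 2 = -2 + a)
A = 81796 (A = (-19*15 - 1)² = (-285 - 1)² = (-286)² = 81796)
(B(h(6)) + A)² = ((-2 + 2*6) + 81796)² = ((-2 + 12) + 81796)² = (10 + 81796)² = 81806² = 6692221636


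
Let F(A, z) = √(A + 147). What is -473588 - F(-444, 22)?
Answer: -473588 - 3*I*√33 ≈ -4.7359e+5 - 17.234*I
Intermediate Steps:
F(A, z) = √(147 + A)
-473588 - F(-444, 22) = -473588 - √(147 - 444) = -473588 - √(-297) = -473588 - 3*I*√33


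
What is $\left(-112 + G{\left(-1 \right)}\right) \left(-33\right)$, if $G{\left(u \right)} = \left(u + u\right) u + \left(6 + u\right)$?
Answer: $3465$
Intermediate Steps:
$G{\left(u \right)} = 6 + u + 2 u^{2}$ ($G{\left(u \right)} = 2 u u + \left(6 + u\right) = 2 u^{2} + \left(6 + u\right) = 6 + u + 2 u^{2}$)
$\left(-112 + G{\left(-1 \right)}\right) \left(-33\right) = \left(-112 + \left(6 - 1 + 2 \left(-1\right)^{2}\right)\right) \left(-33\right) = \left(-112 + \left(6 - 1 + 2 \cdot 1\right)\right) \left(-33\right) = \left(-112 + \left(6 - 1 + 2\right)\right) \left(-33\right) = \left(-112 + 7\right) \left(-33\right) = \left(-105\right) \left(-33\right) = 3465$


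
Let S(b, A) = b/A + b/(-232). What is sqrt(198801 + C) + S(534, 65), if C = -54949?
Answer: 44589/7540 + 2*sqrt(35963) ≈ 385.19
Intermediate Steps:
S(b, A) = -b/232 + b/A (S(b, A) = b/A + b*(-1/232) = b/A - b/232 = -b/232 + b/A)
sqrt(198801 + C) + S(534, 65) = sqrt(198801 - 54949) + (-1/232*534 + 534/65) = sqrt(143852) + (-267/116 + 534*(1/65)) = 2*sqrt(35963) + (-267/116 + 534/65) = 2*sqrt(35963) + 44589/7540 = 44589/7540 + 2*sqrt(35963)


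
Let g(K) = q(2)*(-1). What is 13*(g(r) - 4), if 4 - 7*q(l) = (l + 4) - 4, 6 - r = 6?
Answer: -390/7 ≈ -55.714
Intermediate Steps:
r = 0 (r = 6 - 1*6 = 6 - 6 = 0)
q(l) = 4/7 - l/7 (q(l) = 4/7 - ((l + 4) - 4)/7 = 4/7 - ((4 + l) - 4)/7 = 4/7 - l/7)
g(K) = -2/7 (g(K) = (4/7 - 1/7*2)*(-1) = (4/7 - 2/7)*(-1) = (2/7)*(-1) = -2/7)
13*(g(r) - 4) = 13*(-2/7 - 4) = 13*(-30/7) = -390/7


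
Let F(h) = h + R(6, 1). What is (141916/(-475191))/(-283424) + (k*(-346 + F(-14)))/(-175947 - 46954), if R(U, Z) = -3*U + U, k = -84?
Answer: -8841314480491/63068121230184 ≈ -0.14019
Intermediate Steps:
R(U, Z) = -2*U
F(h) = -12 + h (F(h) = h - 2*6 = h - 12 = -12 + h)
(141916/(-475191))/(-283424) + (k*(-346 + F(-14)))/(-175947 - 46954) = (141916/(-475191))/(-283424) + (-84*(-346 + (-12 - 14)))/(-175947 - 46954) = (141916*(-1/475191))*(-1/283424) - 84*(-346 - 26)/(-222901) = -141916/475191*(-1/283424) - 84*(-372)*(-1/222901) = 2087/1980596088 + 31248*(-1/222901) = 2087/1980596088 - 4464/31843 = -8841314480491/63068121230184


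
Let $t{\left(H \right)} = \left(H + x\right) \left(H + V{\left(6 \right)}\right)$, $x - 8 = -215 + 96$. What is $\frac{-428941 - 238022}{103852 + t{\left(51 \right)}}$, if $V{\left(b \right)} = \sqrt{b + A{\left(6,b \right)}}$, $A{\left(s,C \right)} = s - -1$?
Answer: $- \frac{8403066837}{1269872558} - \frac{10004445 \sqrt{13}}{2539745116} \approx -6.6315$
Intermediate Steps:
$x = -111$ ($x = 8 + \left(-215 + 96\right) = 8 - 119 = -111$)
$A{\left(s,C \right)} = 1 + s$ ($A{\left(s,C \right)} = s + 1 = 1 + s$)
$V{\left(b \right)} = \sqrt{7 + b}$ ($V{\left(b \right)} = \sqrt{b + \left(1 + 6\right)} = \sqrt{b + 7} = \sqrt{7 + b}$)
$t{\left(H \right)} = \left(-111 + H\right) \left(H + \sqrt{13}\right)$ ($t{\left(H \right)} = \left(H - 111\right) \left(H + \sqrt{7 + 6}\right) = \left(-111 + H\right) \left(H + \sqrt{13}\right)$)
$\frac{-428941 - 238022}{103852 + t{\left(51 \right)}} = \frac{-428941 - 238022}{103852 + \left(51^{2} - 5661 - 111 \sqrt{13} + 51 \sqrt{13}\right)} = - \frac{666963}{103852 + \left(2601 - 5661 - 111 \sqrt{13} + 51 \sqrt{13}\right)} = - \frac{666963}{103852 - \left(3060 + 60 \sqrt{13}\right)} = - \frac{666963}{100792 - 60 \sqrt{13}}$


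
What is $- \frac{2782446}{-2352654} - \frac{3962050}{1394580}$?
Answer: $- \frac{30227717989}{18227578974} \approx -1.6583$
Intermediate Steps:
$- \frac{2782446}{-2352654} - \frac{3962050}{1394580} = \left(-2782446\right) \left(- \frac{1}{2352654}\right) - \frac{396205}{139458} = \frac{463741}{392109} - \frac{396205}{139458} = - \frac{30227717989}{18227578974}$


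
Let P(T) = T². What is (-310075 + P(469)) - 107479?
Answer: -197593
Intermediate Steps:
(-310075 + P(469)) - 107479 = (-310075 + 469²) - 107479 = (-310075 + 219961) - 107479 = -90114 - 107479 = -197593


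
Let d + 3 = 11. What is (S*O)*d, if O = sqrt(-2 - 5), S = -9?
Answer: -72*I*sqrt(7) ≈ -190.49*I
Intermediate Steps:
d = 8 (d = -3 + 11 = 8)
O = I*sqrt(7) (O = sqrt(-7) = I*sqrt(7) ≈ 2.6458*I)
(S*O)*d = -9*I*sqrt(7)*8 = -72*I*sqrt(7)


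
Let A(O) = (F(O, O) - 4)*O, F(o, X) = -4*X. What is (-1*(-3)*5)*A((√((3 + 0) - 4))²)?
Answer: 0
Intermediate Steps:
A(O) = O*(-4 - 4*O) (A(O) = (-4*O - 4)*O = (-4 - 4*O)*O = O*(-4 - 4*O))
(-1*(-3)*5)*A((√((3 + 0) - 4))²) = (-1*(-3)*5)*(-4*(√((3 + 0) - 4))²*(1 + (√((3 + 0) - 4))²)) = (3*5)*(-4*(√(3 - 4))²*(1 + (√(3 - 4))²)) = 15*(-4*(√(-1))²*(1 + (√(-1))²)) = 15*(-4*I²*(1 + I²)) = 15*(-4*(-1)*(1 - 1)) = 15*(-4*(-1)*0) = 15*0 = 0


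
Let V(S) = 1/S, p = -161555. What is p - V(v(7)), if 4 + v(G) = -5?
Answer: -1453994/9 ≈ -1.6156e+5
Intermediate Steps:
v(G) = -9 (v(G) = -4 - 5 = -9)
p - V(v(7)) = -161555 - 1/(-9) = -161555 - 1*(-⅑) = -161555 + ⅑ = -1453994/9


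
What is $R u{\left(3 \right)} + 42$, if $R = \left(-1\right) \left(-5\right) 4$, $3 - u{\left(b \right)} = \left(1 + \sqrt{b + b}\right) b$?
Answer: $42 - 60 \sqrt{6} \approx -104.97$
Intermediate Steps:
$u{\left(b \right)} = 3 - b \left(1 + \sqrt{2} \sqrt{b}\right)$ ($u{\left(b \right)} = 3 - \left(1 + \sqrt{b + b}\right) b = 3 - \left(1 + \sqrt{2 b}\right) b = 3 - \left(1 + \sqrt{2} \sqrt{b}\right) b = 3 - b \left(1 + \sqrt{2} \sqrt{b}\right)$)
$R = 20$ ($R = 5 \cdot 4 = 20$)
$R u{\left(3 \right)} + 42 = 20 \left(3 - 3 - \sqrt{2} \cdot 3^{\frac{3}{2}}\right) + 42 = 20 \left(3 - 3 - \sqrt{2} \cdot 3 \sqrt{3}\right) + 42 = 20 \left(3 - 3 - 3 \sqrt{6}\right) + 42 = 20 \left(- 3 \sqrt{6}\right) + 42 = - 60 \sqrt{6} + 42 = 42 - 60 \sqrt{6}$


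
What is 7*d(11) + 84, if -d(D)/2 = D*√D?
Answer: 84 - 154*√11 ≈ -426.76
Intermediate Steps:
d(D) = -2*D^(3/2) (d(D) = -2*D*√D = -2*D^(3/2))
7*d(11) + 84 = 7*(-22*√11) + 84 = -154*√11 + 84 = 84 - 154*√11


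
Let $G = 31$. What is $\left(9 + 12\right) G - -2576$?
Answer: $3227$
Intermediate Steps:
$\left(9 + 12\right) G - -2576 = \left(9 + 12\right) 31 - -2576 = 21 \cdot 31 + 2576 = 651 + 2576 = 3227$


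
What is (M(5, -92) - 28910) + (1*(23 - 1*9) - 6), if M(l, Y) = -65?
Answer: -28967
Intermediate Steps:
(M(5, -92) - 28910) + (1*(23 - 1*9) - 6) = (-65 - 28910) + (1*(23 - 1*9) - 6) = -28975 + (1*(23 - 9) - 6) = -28975 + (1*14 - 6) = -28975 + (14 - 6) = -28975 + 8 = -28967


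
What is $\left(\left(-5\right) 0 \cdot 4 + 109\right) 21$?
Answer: $2289$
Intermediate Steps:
$\left(\left(-5\right) 0 \cdot 4 + 109\right) 21 = \left(0 \cdot 4 + 109\right) 21 = \left(0 + 109\right) 21 = 109 \cdot 21 = 2289$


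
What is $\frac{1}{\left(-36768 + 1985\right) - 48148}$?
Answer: $- \frac{1}{82931} \approx -1.2058 \cdot 10^{-5}$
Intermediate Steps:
$\frac{1}{\left(-36768 + 1985\right) - 48148} = \frac{1}{-34783 - 48148} = \frac{1}{-82931} = - \frac{1}{82931}$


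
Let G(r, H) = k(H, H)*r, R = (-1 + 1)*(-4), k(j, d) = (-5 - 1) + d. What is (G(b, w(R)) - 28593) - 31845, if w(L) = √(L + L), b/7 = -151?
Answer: -54096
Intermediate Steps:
b = -1057 (b = 7*(-151) = -1057)
k(j, d) = -6 + d
R = 0 (R = 0*(-4) = 0)
w(L) = √2*√L (w(L) = √(2*L) = √2*√L)
G(r, H) = r*(-6 + H) (G(r, H) = (-6 + H)*r = r*(-6 + H))
(G(b, w(R)) - 28593) - 31845 = (-1057*(-6 + √2*√0) - 28593) - 31845 = (-1057*(-6 + √2*0) - 28593) - 31845 = (-1057*(-6 + 0) - 28593) - 31845 = (-1057*(-6) - 28593) - 31845 = (6342 - 28593) - 31845 = -22251 - 31845 = -54096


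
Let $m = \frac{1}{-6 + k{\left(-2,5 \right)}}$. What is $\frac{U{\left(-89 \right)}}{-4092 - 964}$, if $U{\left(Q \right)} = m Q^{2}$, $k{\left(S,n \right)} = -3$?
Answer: $\frac{7921}{45504} \approx 0.17407$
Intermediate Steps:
$m = - \frac{1}{9}$ ($m = \frac{1}{-6 - 3} = \frac{1}{-9} = - \frac{1}{9} \approx -0.11111$)
$U{\left(Q \right)} = - \frac{Q^{2}}{9}$
$\frac{U{\left(-89 \right)}}{-4092 - 964} = \frac{\left(- \frac{1}{9}\right) \left(-89\right)^{2}}{-4092 - 964} = \frac{\left(- \frac{1}{9}\right) 7921}{-5056} = \left(- \frac{7921}{9}\right) \left(- \frac{1}{5056}\right) = \frac{7921}{45504}$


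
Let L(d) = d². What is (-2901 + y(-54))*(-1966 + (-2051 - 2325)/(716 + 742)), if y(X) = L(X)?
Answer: -7177010/243 ≈ -29535.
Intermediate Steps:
y(X) = X²
(-2901 + y(-54))*(-1966 + (-2051 - 2325)/(716 + 742)) = (-2901 + (-54)²)*(-1966 + (-2051 - 2325)/(716 + 742)) = (-2901 + 2916)*(-1966 - 4376/1458) = 15*(-1966 - 4376*1/1458) = 15*(-1966 - 2188/729) = 15*(-1435402/729) = -7177010/243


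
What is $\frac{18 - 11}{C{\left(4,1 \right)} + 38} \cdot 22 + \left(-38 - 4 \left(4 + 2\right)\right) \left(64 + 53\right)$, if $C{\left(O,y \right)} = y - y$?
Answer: $- \frac{137749}{19} \approx -7249.9$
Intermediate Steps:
$C{\left(O,y \right)} = 0$
$\frac{18 - 11}{C{\left(4,1 \right)} + 38} \cdot 22 + \left(-38 - 4 \left(4 + 2\right)\right) \left(64 + 53\right) = \frac{18 - 11}{0 + 38} \cdot 22 + \left(-38 - 4 \left(4 + 2\right)\right) \left(64 + 53\right) = \frac{7}{38} \cdot 22 + \left(-38 - 24\right) 117 = 7 \cdot \frac{1}{38} \cdot 22 + \left(-38 - 24\right) 117 = \frac{7}{38} \cdot 22 - 7254 = \frac{77}{19} - 7254 = - \frac{137749}{19}$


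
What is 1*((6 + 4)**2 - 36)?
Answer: 64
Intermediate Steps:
1*((6 + 4)**2 - 36) = 1*(10**2 - 36) = 1*(100 - 36) = 1*64 = 64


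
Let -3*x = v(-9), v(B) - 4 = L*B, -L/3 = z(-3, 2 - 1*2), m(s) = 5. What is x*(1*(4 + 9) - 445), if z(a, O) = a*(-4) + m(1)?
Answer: 66672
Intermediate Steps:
z(a, O) = 5 - 4*a (z(a, O) = a*(-4) + 5 = -4*a + 5 = 5 - 4*a)
L = -51 (L = -3*(5 - 4*(-3)) = -3*(5 + 12) = -3*17 = -51)
v(B) = 4 - 51*B
x = -463/3 (x = -(4 - 51*(-9))/3 = -(4 + 459)/3 = -⅓*463 = -463/3 ≈ -154.33)
x*(1*(4 + 9) - 445) = -463*(1*(4 + 9) - 445)/3 = -463*(1*13 - 445)/3 = -463*(13 - 445)/3 = -463/3*(-432) = 66672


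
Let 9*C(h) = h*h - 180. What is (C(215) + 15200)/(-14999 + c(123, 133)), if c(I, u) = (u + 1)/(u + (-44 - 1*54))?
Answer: -6399575/4723479 ≈ -1.3548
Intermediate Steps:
C(h) = -20 + h**2/9 (C(h) = (h*h - 180)/9 = (h**2 - 180)/9 = (-180 + h**2)/9 = -20 + h**2/9)
c(I, u) = (1 + u)/(-98 + u) (c(I, u) = (1 + u)/(u + (-44 - 54)) = (1 + u)/(u - 98) = (1 + u)/(-98 + u))
(C(215) + 15200)/(-14999 + c(123, 133)) = ((-20 + (1/9)*215**2) + 15200)/(-14999 + (1 + 133)/(-98 + 133)) = ((-20 + (1/9)*46225) + 15200)/(-14999 + 134/35) = ((-20 + 46225/9) + 15200)/(-14999 + (1/35)*134) = (46045/9 + 15200)/(-14999 + 134/35) = 182845/(9*(-524831/35)) = (182845/9)*(-35/524831) = -6399575/4723479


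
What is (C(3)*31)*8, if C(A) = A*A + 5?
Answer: 3472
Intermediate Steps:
C(A) = 5 + A² (C(A) = A² + 5 = 5 + A²)
(C(3)*31)*8 = ((5 + 3²)*31)*8 = ((5 + 9)*31)*8 = (14*31)*8 = 434*8 = 3472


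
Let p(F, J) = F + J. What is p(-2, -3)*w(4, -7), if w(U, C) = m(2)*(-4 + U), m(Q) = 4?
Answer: 0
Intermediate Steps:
w(U, C) = -16 + 4*U (w(U, C) = 4*(-4 + U) = -16 + 4*U)
p(-2, -3)*w(4, -7) = (-2 - 3)*(-16 + 4*4) = -5*(-16 + 16) = -5*0 = 0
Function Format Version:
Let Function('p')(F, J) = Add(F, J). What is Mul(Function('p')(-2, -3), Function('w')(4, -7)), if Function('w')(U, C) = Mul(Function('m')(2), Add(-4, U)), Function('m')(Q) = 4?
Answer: 0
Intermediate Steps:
Function('w')(U, C) = Add(-16, Mul(4, U)) (Function('w')(U, C) = Mul(4, Add(-4, U)) = Add(-16, Mul(4, U)))
Mul(Function('p')(-2, -3), Function('w')(4, -7)) = Mul(Add(-2, -3), Add(-16, Mul(4, 4))) = Mul(-5, Add(-16, 16)) = Mul(-5, 0) = 0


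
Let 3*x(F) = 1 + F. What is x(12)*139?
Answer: 1807/3 ≈ 602.33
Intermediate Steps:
x(F) = ⅓ + F/3 (x(F) = (1 + F)/3 = ⅓ + F/3)
x(12)*139 = (⅓ + (⅓)*12)*139 = (⅓ + 4)*139 = (13/3)*139 = 1807/3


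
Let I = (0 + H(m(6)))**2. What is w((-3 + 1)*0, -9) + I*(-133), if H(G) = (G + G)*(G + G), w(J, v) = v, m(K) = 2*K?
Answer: -44126217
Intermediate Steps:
H(G) = 4*G**2 (H(G) = (2*G)*(2*G) = 4*G**2)
I = 331776 (I = (0 + 4*(2*6)**2)**2 = (0 + 4*12**2)**2 = (0 + 4*144)**2 = (0 + 576)**2 = 576**2 = 331776)
w((-3 + 1)*0, -9) + I*(-133) = -9 + 331776*(-133) = -9 - 44126208 = -44126217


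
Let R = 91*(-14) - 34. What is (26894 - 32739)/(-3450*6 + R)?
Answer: 835/3144 ≈ 0.26559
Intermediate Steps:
R = -1308 (R = -1274 - 34 = -1308)
(26894 - 32739)/(-3450*6 + R) = (26894 - 32739)/(-3450*6 - 1308) = -5845/(-20700 - 1308) = -5845/(-22008) = -5845*(-1/22008) = 835/3144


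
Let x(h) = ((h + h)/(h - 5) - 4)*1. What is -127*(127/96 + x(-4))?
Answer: 65405/288 ≈ 227.10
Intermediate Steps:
x(h) = -4 + 2*h/(-5 + h) (x(h) = ((2*h)/(-5 + h) - 4)*1 = (2*h/(-5 + h) - 4)*1 = (-4 + 2*h/(-5 + h))*1 = -4 + 2*h/(-5 + h))
-127*(127/96 + x(-4)) = -127*(127/96 + 2*(10 - 1*(-4))/(-5 - 4)) = -127*(127*(1/96) + 2*(10 + 4)/(-9)) = -127*(127/96 + 2*(-1/9)*14) = -127*(127/96 - 28/9) = -127*(-515/288) = 65405/288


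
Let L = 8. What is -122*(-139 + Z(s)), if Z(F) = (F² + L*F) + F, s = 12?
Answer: -13786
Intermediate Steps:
Z(F) = F² + 9*F (Z(F) = (F² + 8*F) + F = F² + 9*F)
-122*(-139 + Z(s)) = -122*(-139 + 12*(9 + 12)) = -122*(-139 + 12*21) = -122*(-139 + 252) = -122*113 = -13786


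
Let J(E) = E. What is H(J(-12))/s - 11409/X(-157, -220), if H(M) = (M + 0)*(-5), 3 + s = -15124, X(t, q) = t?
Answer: 172574523/2374939 ≈ 72.665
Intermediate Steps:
s = -15127 (s = -3 - 15124 = -15127)
H(M) = -5*M (H(M) = M*(-5) = -5*M)
H(J(-12))/s - 11409/X(-157, -220) = -5*(-12)/(-15127) - 11409/(-157) = 60*(-1/15127) - 11409*(-1/157) = -60/15127 + 11409/157 = 172574523/2374939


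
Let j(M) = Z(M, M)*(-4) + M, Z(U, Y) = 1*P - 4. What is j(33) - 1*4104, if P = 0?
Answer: -4055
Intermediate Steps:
Z(U, Y) = -4 (Z(U, Y) = 1*0 - 4 = 0 - 4 = -4)
j(M) = 16 + M (j(M) = -4*(-4) + M = 16 + M)
j(33) - 1*4104 = (16 + 33) - 1*4104 = 49 - 4104 = -4055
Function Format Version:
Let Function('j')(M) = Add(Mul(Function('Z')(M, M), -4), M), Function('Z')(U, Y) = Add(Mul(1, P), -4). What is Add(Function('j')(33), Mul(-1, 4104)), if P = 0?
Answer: -4055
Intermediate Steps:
Function('Z')(U, Y) = -4 (Function('Z')(U, Y) = Add(Mul(1, 0), -4) = Add(0, -4) = -4)
Function('j')(M) = Add(16, M) (Function('j')(M) = Add(Mul(-4, -4), M) = Add(16, M))
Add(Function('j')(33), Mul(-1, 4104)) = Add(Add(16, 33), Mul(-1, 4104)) = Add(49, -4104) = -4055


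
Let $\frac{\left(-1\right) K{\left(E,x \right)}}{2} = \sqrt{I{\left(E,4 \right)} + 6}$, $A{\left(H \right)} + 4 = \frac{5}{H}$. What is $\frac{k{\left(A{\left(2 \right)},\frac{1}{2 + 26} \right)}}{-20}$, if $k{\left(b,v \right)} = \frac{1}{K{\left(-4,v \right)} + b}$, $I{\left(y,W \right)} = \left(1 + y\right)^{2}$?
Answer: $- \frac{1}{770} + \frac{2 \sqrt{15}}{1155} \approx 0.0054078$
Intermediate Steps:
$A{\left(H \right)} = -4 + \frac{5}{H}$
$K{\left(E,x \right)} = - 2 \sqrt{6 + \left(1 + E\right)^{2}}$ ($K{\left(E,x \right)} = - 2 \sqrt{\left(1 + E\right)^{2} + 6} = - 2 \sqrt{6 + \left(1 + E\right)^{2}}$)
$k{\left(b,v \right)} = \frac{1}{b - 2 \sqrt{15}}$ ($k{\left(b,v \right)} = \frac{1}{- 2 \sqrt{6 + \left(1 - 4\right)^{2}} + b} = \frac{1}{- 2 \sqrt{6 + \left(-3\right)^{2}} + b} = \frac{1}{- 2 \sqrt{6 + 9} + b} = \frac{1}{- 2 \sqrt{15} + b} = \frac{1}{b - 2 \sqrt{15}}$)
$\frac{k{\left(A{\left(2 \right)},\frac{1}{2 + 26} \right)}}{-20} = \frac{1}{\left(\left(-4 + \frac{5}{2}\right) - 2 \sqrt{15}\right) \left(-20\right)} = \frac{1}{\left(-4 + 5 \cdot \frac{1}{2}\right) - 2 \sqrt{15}} \left(- \frac{1}{20}\right) = \frac{1}{\left(-4 + \frac{5}{2}\right) - 2 \sqrt{15}} \left(- \frac{1}{20}\right) = \frac{1}{- \frac{3}{2} - 2 \sqrt{15}} \left(- \frac{1}{20}\right) = - \frac{1}{20 \left(- \frac{3}{2} - 2 \sqrt{15}\right)}$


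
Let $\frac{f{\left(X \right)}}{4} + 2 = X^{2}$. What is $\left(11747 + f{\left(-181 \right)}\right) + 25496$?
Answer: $168279$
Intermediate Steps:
$f{\left(X \right)} = -8 + 4 X^{2}$
$\left(11747 + f{\left(-181 \right)}\right) + 25496 = \left(11747 - \left(8 - 4 \left(-181\right)^{2}\right)\right) + 25496 = \left(11747 + \left(-8 + 4 \cdot 32761\right)\right) + 25496 = \left(11747 + \left(-8 + 131044\right)\right) + 25496 = \left(11747 + 131036\right) + 25496 = 142783 + 25496 = 168279$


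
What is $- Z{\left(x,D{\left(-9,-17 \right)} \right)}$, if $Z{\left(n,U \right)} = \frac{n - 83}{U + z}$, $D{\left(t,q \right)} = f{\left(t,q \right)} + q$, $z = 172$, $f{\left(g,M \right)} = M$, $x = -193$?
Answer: $2$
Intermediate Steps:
$D{\left(t,q \right)} = 2 q$ ($D{\left(t,q \right)} = q + q = 2 q$)
$Z{\left(n,U \right)} = \frac{-83 + n}{172 + U}$ ($Z{\left(n,U \right)} = \frac{n - 83}{U + 172} = \frac{-83 + n}{172 + U}$)
$- Z{\left(x,D{\left(-9,-17 \right)} \right)} = - \frac{-83 - 193}{172 + 2 \left(-17\right)} = - \frac{-276}{172 - 34} = - \frac{-276}{138} = \left(-1\right) \left(-2\right) = 2$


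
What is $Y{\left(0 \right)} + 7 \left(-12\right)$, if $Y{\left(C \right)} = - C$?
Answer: $-84$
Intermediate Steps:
$Y{\left(0 \right)} + 7 \left(-12\right) = \left(-1\right) 0 + 7 \left(-12\right) = 0 - 84 = -84$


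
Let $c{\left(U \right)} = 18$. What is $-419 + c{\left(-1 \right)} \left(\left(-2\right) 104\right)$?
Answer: $-4163$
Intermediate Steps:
$-419 + c{\left(-1 \right)} \left(\left(-2\right) 104\right) = -419 + 18 \left(\left(-2\right) 104\right) = -419 + 18 \left(-208\right) = -419 - 3744 = -4163$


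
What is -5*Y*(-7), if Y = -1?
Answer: -35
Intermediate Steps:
-5*Y*(-7) = -5*(-1)*(-7) = 5*(-7) = -35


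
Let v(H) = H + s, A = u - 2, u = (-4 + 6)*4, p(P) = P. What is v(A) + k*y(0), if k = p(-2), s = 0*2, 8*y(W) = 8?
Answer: 4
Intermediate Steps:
y(W) = 1 (y(W) = (1/8)*8 = 1)
u = 8 (u = 2*4 = 8)
s = 0
k = -2
A = 6 (A = 8 - 2 = 6)
v(H) = H (v(H) = H + 0 = H)
v(A) + k*y(0) = 6 - 2*1 = 6 - 2 = 4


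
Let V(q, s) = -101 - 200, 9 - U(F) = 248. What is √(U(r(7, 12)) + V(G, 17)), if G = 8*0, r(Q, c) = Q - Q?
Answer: 6*I*√15 ≈ 23.238*I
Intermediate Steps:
r(Q, c) = 0
U(F) = -239 (U(F) = 9 - 1*248 = 9 - 248 = -239)
G = 0
V(q, s) = -301
√(U(r(7, 12)) + V(G, 17)) = √(-239 - 301) = √(-540) = 6*I*√15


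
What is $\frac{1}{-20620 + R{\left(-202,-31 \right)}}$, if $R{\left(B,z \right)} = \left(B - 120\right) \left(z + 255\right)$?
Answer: $- \frac{1}{92748} \approx -1.0782 \cdot 10^{-5}$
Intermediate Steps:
$R{\left(B,z \right)} = \left(-120 + B\right) \left(255 + z\right)$
$\frac{1}{-20620 + R{\left(-202,-31 \right)}} = \frac{1}{-20620 - 72128} = \frac{1}{-92748} = - \frac{1}{92748}$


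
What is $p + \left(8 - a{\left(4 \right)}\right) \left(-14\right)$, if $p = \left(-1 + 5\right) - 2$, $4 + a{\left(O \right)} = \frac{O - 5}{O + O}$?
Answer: $- \frac{671}{4} \approx -167.75$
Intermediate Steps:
$a{\left(O \right)} = -4 + \frac{-5 + O}{2 O}$ ($a{\left(O \right)} = -4 + \frac{O - 5}{O + O} = -4 + \frac{-5 + O}{2 O}$)
$p = 2$ ($p = 4 - 2 = 2$)
$p + \left(8 - a{\left(4 \right)}\right) \left(-14\right) = 2 + \left(8 - \frac{-5 - 28}{2 \cdot 4}\right) \left(-14\right) = 2 + \left(8 - \frac{1}{2} \cdot \frac{1}{4} \left(-5 - 28\right)\right) \left(-14\right) = 2 + \left(8 - \frac{1}{2} \cdot \frac{1}{4} \left(-33\right)\right) \left(-14\right) = 2 + \left(8 - - \frac{33}{8}\right) \left(-14\right) = 2 + \left(8 + \frac{33}{8}\right) \left(-14\right) = 2 + \frac{97}{8} \left(-14\right) = 2 - \frac{679}{4} = - \frac{671}{4}$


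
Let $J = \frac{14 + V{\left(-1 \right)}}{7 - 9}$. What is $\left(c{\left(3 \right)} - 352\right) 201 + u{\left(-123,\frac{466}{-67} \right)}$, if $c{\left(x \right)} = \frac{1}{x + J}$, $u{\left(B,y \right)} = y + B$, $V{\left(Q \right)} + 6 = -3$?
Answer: $- \frac{4722157}{67} \approx -70480.0$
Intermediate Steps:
$V{\left(Q \right)} = -9$ ($V{\left(Q \right)} = -6 - 3 = -9$)
$u{\left(B,y \right)} = B + y$
$J = - \frac{5}{2}$ ($J = \frac{14 - 9}{7 - 9} = \frac{5}{-2} = 5 \left(- \frac{1}{2}\right) = - \frac{5}{2} \approx -2.5$)
$c{\left(x \right)} = \frac{1}{- \frac{5}{2} + x}$ ($c{\left(x \right)} = \frac{1}{x - \frac{5}{2}} = \frac{1}{- \frac{5}{2} + x}$)
$\left(c{\left(3 \right)} - 352\right) 201 + u{\left(-123,\frac{466}{-67} \right)} = \left(\frac{2}{-5 + 2 \cdot 3} - 352\right) 201 - \left(123 - \frac{466}{-67}\right) = \left(\frac{2}{-5 + 6} - 352\right) 201 + \left(-123 + 466 \left(- \frac{1}{67}\right)\right) = \left(\frac{2}{1} - 352\right) 201 - \frac{8707}{67} = \left(2 \cdot 1 - 352\right) 201 - \frac{8707}{67} = \left(2 - 352\right) 201 - \frac{8707}{67} = \left(-350\right) 201 - \frac{8707}{67} = -70350 - \frac{8707}{67} = - \frac{4722157}{67}$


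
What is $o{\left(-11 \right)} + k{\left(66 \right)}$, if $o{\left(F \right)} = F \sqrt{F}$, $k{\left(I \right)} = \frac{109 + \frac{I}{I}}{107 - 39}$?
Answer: $\frac{55}{34} - 11 i \sqrt{11} \approx 1.6176 - 36.483 i$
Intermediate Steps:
$k{\left(I \right)} = \frac{55}{34}$ ($k{\left(I \right)} = \frac{109 + 1}{68} = 110 \cdot \frac{1}{68} = \frac{55}{34}$)
$o{\left(F \right)} = F^{\frac{3}{2}}$
$o{\left(-11 \right)} + k{\left(66 \right)} = \left(-11\right)^{\frac{3}{2}} + \frac{55}{34} = - 11 i \sqrt{11} + \frac{55}{34} = \frac{55}{34} - 11 i \sqrt{11}$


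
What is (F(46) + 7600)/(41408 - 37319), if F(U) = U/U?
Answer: 7601/4089 ≈ 1.8589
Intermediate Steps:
F(U) = 1
(F(46) + 7600)/(41408 - 37319) = (1 + 7600)/(41408 - 37319) = 7601/4089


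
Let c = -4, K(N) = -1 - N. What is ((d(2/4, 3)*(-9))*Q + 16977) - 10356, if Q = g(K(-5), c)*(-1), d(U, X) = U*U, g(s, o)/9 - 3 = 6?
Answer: 27213/4 ≈ 6803.3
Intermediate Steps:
g(s, o) = 81 (g(s, o) = 27 + 9*6 = 27 + 54 = 81)
d(U, X) = U²
Q = -81 (Q = 81*(-1) = -81)
((d(2/4, 3)*(-9))*Q + 16977) - 10356 = (((2/4)²*(-9))*(-81) + 16977) - 10356 = (((2*(¼))²*(-9))*(-81) + 16977) - 10356 = (((½)²*(-9))*(-81) + 16977) - 10356 = (((¼)*(-9))*(-81) + 16977) - 10356 = (-9/4*(-81) + 16977) - 10356 = (729/4 + 16977) - 10356 = 68637/4 - 10356 = 27213/4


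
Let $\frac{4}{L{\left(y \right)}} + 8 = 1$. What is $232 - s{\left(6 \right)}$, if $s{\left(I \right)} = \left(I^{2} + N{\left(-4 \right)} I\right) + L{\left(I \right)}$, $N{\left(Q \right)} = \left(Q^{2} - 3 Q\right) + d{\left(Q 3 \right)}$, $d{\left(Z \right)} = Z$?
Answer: $\frac{704}{7} \approx 100.57$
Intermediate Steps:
$L{\left(y \right)} = - \frac{4}{7}$ ($L{\left(y \right)} = \frac{4}{-8 + 1} = \frac{4}{-7} = 4 \left(- \frac{1}{7}\right) = - \frac{4}{7}$)
$N{\left(Q \right)} = Q^{2}$ ($N{\left(Q \right)} = \left(Q^{2} - 3 Q\right) + Q 3 = \left(Q^{2} - 3 Q\right) + 3 Q = Q^{2}$)
$s{\left(I \right)} = - \frac{4}{7} + I^{2} + 16 I$ ($s{\left(I \right)} = \left(I^{2} + \left(-4\right)^{2} I\right) - \frac{4}{7} = \left(I^{2} + 16 I\right) - \frac{4}{7} = - \frac{4}{7} + I^{2} + 16 I$)
$232 - s{\left(6 \right)} = 232 - \left(- \frac{4}{7} + 6^{2} + 16 \cdot 6\right) = 232 - \left(- \frac{4}{7} + 36 + 96\right) = 232 - \frac{920}{7} = \frac{704}{7}$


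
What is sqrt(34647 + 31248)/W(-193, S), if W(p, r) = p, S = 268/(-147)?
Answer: -sqrt(65895)/193 ≈ -1.3301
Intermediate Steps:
S = -268/147 (S = 268*(-1/147) = -268/147 ≈ -1.8231)
sqrt(34647 + 31248)/W(-193, S) = sqrt(34647 + 31248)/(-193) = sqrt(65895)*(-1/193) = -sqrt(65895)/193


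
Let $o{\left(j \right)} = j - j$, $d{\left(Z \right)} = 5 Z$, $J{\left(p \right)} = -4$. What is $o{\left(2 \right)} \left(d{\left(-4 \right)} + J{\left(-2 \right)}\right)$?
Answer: $0$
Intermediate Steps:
$o{\left(j \right)} = 0$
$o{\left(2 \right)} \left(d{\left(-4 \right)} + J{\left(-2 \right)}\right) = 0 \left(5 \left(-4\right) - 4\right) = 0 \left(-20 - 4\right) = 0 \left(-24\right) = 0$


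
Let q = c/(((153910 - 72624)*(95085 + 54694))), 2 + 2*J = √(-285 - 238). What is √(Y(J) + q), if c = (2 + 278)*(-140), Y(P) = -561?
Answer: I*√424267877694581915201/869638271 ≈ 23.685*I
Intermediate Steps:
J = -1 + I*√523/2 (J = -1 + √(-285 - 238)/2 = -1 + √(-523)/2 = -1 + (I*√523)/2 = -1 + I*√523/2 ≈ -1.0 + 11.435*I)
c = -39200 (c = 280*(-140) = -39200)
q = -2800/869638271 (q = -39200*1/((95085 + 54694)*(153910 - 72624)) = -39200/(81286*149779) = -39200/12174935794 = -39200*1/12174935794 = -2800/869638271 ≈ -3.2197e-6)
√(Y(J) + q) = √(-561 - 2800/869638271) = √(-487867072831/869638271) = I*√424267877694581915201/869638271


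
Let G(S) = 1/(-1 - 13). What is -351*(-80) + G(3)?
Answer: 393119/14 ≈ 28080.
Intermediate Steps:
G(S) = -1/14 (G(S) = 1/(-14) = -1/14)
-351*(-80) + G(3) = -351*(-80) - 1/14 = 28080 - 1/14 = 393119/14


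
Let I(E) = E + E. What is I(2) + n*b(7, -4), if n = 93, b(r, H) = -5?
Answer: -461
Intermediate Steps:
I(E) = 2*E
I(2) + n*b(7, -4) = 2*2 + 93*(-5) = 4 - 465 = -461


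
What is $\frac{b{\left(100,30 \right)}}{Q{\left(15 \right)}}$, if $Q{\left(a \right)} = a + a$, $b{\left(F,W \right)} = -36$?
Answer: $- \frac{6}{5} \approx -1.2$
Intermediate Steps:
$Q{\left(a \right)} = 2 a$
$\frac{b{\left(100,30 \right)}}{Q{\left(15 \right)}} = - \frac{36}{2 \cdot 15} = - \frac{36}{30} = \left(-36\right) \frac{1}{30} = - \frac{6}{5}$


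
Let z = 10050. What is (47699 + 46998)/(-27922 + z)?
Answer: -94697/17872 ≈ -5.2986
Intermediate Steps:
(47699 + 46998)/(-27922 + z) = (47699 + 46998)/(-27922 + 10050) = 94697/(-17872) = 94697*(-1/17872) = -94697/17872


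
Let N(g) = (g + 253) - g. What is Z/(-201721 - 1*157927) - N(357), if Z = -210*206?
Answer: -22736921/89912 ≈ -252.88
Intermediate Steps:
Z = -43260
N(g) = 253 (N(g) = (253 + g) - g = 253)
Z/(-201721 - 1*157927) - N(357) = -43260/(-201721 - 1*157927) - 1*253 = -43260/(-201721 - 157927) - 253 = -43260/(-359648) - 253 = -43260*(-1/359648) - 253 = 10815/89912 - 253 = -22736921/89912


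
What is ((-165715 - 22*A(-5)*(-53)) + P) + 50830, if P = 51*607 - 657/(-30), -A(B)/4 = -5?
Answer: -605861/10 ≈ -60586.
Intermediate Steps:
A(B) = 20 (A(B) = -4*(-5) = 20)
P = 309789/10 (P = 30957 - 657*(-1/30) = 30957 + 219/10 = 309789/10 ≈ 30979.)
((-165715 - 22*A(-5)*(-53)) + P) + 50830 = ((-165715 - 22*20*(-53)) + 309789/10) + 50830 = ((-165715 - 440*(-53)) + 309789/10) + 50830 = ((-165715 + 23320) + 309789/10) + 50830 = (-142395 + 309789/10) + 50830 = -1114161/10 + 50830 = -605861/10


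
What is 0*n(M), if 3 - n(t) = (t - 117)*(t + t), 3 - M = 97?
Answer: 0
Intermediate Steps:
M = -94 (M = 3 - 1*97 = 3 - 97 = -94)
n(t) = 3 - 2*t*(-117 + t) (n(t) = 3 - (t - 117)*(t + t) = 3 - (-117 + t)*2*t = 3 - 2*t*(-117 + t))
0*n(M) = 0*(3 - 2*(-94)² + 234*(-94)) = 0*(3 - 2*8836 - 21996) = 0*(3 - 17672 - 21996) = 0*(-39665) = 0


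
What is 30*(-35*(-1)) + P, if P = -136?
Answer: 914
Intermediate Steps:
30*(-35*(-1)) + P = 30*(-35*(-1)) - 136 = 30*35 - 136 = 1050 - 136 = 914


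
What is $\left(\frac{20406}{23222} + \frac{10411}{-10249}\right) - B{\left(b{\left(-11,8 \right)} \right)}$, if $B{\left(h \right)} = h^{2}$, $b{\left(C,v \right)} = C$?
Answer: $- \frac{14415449393}{119001139} \approx -121.14$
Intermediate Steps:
$\left(\frac{20406}{23222} + \frac{10411}{-10249}\right) - B{\left(b{\left(-11,8 \right)} \right)} = \left(\frac{20406}{23222} + \frac{10411}{-10249}\right) - \left(-11\right)^{2} = \left(20406 \cdot \frac{1}{23222} + 10411 \left(- \frac{1}{10249}\right)\right) - 121 = \left(\frac{10203}{11611} - \frac{10411}{10249}\right) - 121 = - \frac{16311574}{119001139} - 121 = - \frac{14415449393}{119001139}$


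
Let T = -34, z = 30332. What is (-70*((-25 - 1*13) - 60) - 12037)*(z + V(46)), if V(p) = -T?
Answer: -157204782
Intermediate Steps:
V(p) = 34 (V(p) = -1*(-34) = 34)
(-70*((-25 - 1*13) - 60) - 12037)*(z + V(46)) = (-70*((-25 - 1*13) - 60) - 12037)*(30332 + 34) = (-70*((-25 - 13) - 60) - 12037)*30366 = (-70*(-38 - 60) - 12037)*30366 = (-70*(-98) - 12037)*30366 = (6860 - 12037)*30366 = -5177*30366 = -157204782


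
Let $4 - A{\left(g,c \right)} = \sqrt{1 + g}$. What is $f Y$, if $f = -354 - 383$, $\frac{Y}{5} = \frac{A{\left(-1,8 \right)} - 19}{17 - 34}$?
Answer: $- \frac{55275}{17} \approx -3251.5$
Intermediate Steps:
$A{\left(g,c \right)} = 4 - \sqrt{1 + g}$
$Y = \frac{75}{17}$ ($Y = 5 \frac{\left(4 - \sqrt{1 - 1}\right) - 19}{17 - 34} = 5 \frac{\left(4 - \sqrt{0}\right) - 19}{-17} = 5 \left(\left(4 - 0\right) - 19\right) \left(- \frac{1}{17}\right) = 5 \left(\left(4 + 0\right) - 19\right) \left(- \frac{1}{17}\right) = 5 \left(4 - 19\right) \left(- \frac{1}{17}\right) = 5 \left(\left(-15\right) \left(- \frac{1}{17}\right)\right) = 5 \cdot \frac{15}{17} = \frac{75}{17} \approx 4.4118$)
$f = -737$ ($f = -354 - 383 = -737$)
$f Y = \left(-737\right) \frac{75}{17} = - \frac{55275}{17}$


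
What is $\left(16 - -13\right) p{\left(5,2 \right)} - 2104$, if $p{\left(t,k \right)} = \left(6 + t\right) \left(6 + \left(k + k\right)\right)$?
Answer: $1086$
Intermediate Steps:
$p{\left(t,k \right)} = \left(6 + t\right) \left(6 + 2 k\right)$
$\left(16 - -13\right) p{\left(5,2 \right)} - 2104 = \left(16 - -13\right) \left(36 + 6 \cdot 5 + 12 \cdot 2 + 2 \cdot 2 \cdot 5\right) - 2104 = \left(16 + 13\right) \left(36 + 30 + 24 + 20\right) - 2104 = 29 \cdot 110 - 2104 = 3190 - 2104 = 1086$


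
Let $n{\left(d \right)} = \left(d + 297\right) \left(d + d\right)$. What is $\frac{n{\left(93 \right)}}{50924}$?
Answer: $\frac{18135}{12731} \approx 1.4245$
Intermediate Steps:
$n{\left(d \right)} = 2 d \left(297 + d\right)$ ($n{\left(d \right)} = \left(297 + d\right) 2 d = 2 d \left(297 + d\right)$)
$\frac{n{\left(93 \right)}}{50924} = \frac{2 \cdot 93 \left(297 + 93\right)}{50924} = 2 \cdot 93 \cdot 390 \cdot \frac{1}{50924} = 72540 \cdot \frac{1}{50924} = \frac{18135}{12731}$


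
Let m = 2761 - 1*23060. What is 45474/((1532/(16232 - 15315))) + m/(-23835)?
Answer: 496971223249/18257610 ≈ 27220.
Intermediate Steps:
m = -20299 (m = 2761 - 23060 = -20299)
45474/((1532/(16232 - 15315))) + m/(-23835) = 45474/((1532/(16232 - 15315))) - 20299/(-23835) = 45474/((1532/917)) - 20299*(-1/23835) = 45474/((1532*(1/917))) + 20299/23835 = 45474/(1532/917) + 20299/23835 = 45474*(917/1532) + 20299/23835 = 20849829/766 + 20299/23835 = 496971223249/18257610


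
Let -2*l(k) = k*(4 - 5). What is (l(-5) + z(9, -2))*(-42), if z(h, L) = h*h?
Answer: -3297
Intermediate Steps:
z(h, L) = h**2
l(k) = k/2 (l(k) = -k*(4 - 5)/2 = -k*(-1)/2 = -(-1)*k/2 = k/2)
(l(-5) + z(9, -2))*(-42) = ((1/2)*(-5) + 9**2)*(-42) = (-5/2 + 81)*(-42) = (157/2)*(-42) = -3297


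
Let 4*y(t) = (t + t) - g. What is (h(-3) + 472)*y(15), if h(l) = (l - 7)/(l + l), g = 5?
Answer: 35525/12 ≈ 2960.4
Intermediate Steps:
y(t) = -5/4 + t/2 (y(t) = ((t + t) - 1*5)/4 = (2*t - 5)/4 = (-5 + 2*t)/4 = -5/4 + t/2)
h(l) = (-7 + l)/(2*l) (h(l) = (-7 + l)/((2*l)) = (-7 + l)*(1/(2*l)) = (-7 + l)/(2*l))
(h(-3) + 472)*y(15) = ((½)*(-7 - 3)/(-3) + 472)*(-5/4 + (½)*15) = ((½)*(-⅓)*(-10) + 472)*(-5/4 + 15/2) = (5/3 + 472)*(25/4) = (1421/3)*(25/4) = 35525/12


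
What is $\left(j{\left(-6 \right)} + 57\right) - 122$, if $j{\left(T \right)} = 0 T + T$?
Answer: $-71$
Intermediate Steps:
$j{\left(T \right)} = T$ ($j{\left(T \right)} = 0 + T = T$)
$\left(j{\left(-6 \right)} + 57\right) - 122 = \left(-6 + 57\right) - 122 = 51 - 122 = -71$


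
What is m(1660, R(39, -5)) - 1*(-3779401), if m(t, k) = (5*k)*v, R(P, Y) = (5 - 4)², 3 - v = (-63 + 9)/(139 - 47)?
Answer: 173853271/46 ≈ 3.7794e+6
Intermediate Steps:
v = 165/46 (v = 3 - (-63 + 9)/(139 - 47) = 3 - (-54)/92 = 3 - 1*(-27/46) = 3 + 27/46 = 165/46 ≈ 3.5870)
R(P, Y) = 1 (R(P, Y) = 1² = 1)
m(t, k) = 825*k/46 (m(t, k) = (5*k)*(165/46) = 825*k/46)
m(1660, R(39, -5)) - 1*(-3779401) = (825/46)*1 - 1*(-3779401) = 825/46 + 3779401 = 173853271/46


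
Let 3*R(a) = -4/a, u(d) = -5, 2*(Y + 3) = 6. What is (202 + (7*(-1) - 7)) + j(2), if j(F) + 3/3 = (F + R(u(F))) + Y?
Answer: 2839/15 ≈ 189.27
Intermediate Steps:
Y = 0 (Y = -3 + (½)*6 = -3 + 3 = 0)
R(a) = -4/(3*a) (R(a) = (-4/a)/3 = -4/(3*a))
j(F) = -11/15 + F (j(F) = -1 + ((F - 4/3/(-5)) + 0) = -1 + ((F - 4/3*(-⅕)) + 0) = -1 + ((F + 4/15) + 0) = -1 + ((4/15 + F) + 0) = -1 + (4/15 + F) = -11/15 + F)
(202 + (7*(-1) - 7)) + j(2) = (202 + (7*(-1) - 7)) + (-11/15 + 2) = (202 + (-7 - 7)) + 19/15 = (202 - 14) + 19/15 = 188 + 19/15 = 2839/15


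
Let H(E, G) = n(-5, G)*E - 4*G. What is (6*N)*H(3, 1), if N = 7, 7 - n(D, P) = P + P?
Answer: 462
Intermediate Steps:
n(D, P) = 7 - 2*P (n(D, P) = 7 - (P + P) = 7 - 2*P)
H(E, G) = -4*G + E*(7 - 2*G) (H(E, G) = (7 - 2*G)*E - 4*G = E*(7 - 2*G) - 4*G = -4*G + E*(7 - 2*G))
(6*N)*H(3, 1) = (6*7)*(-4*1 - 1*3*(-7 + 2*1)) = 42*(-4 - 1*3*(-7 + 2)) = 42*(-4 - 1*3*(-5)) = 42*(-4 + 15) = 42*11 = 462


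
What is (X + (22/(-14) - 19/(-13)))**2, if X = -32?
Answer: 8538084/8281 ≈ 1031.0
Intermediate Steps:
(X + (22/(-14) - 19/(-13)))**2 = (-32 + (22/(-14) - 19/(-13)))**2 = (-32 + (22*(-1/14) - 19*(-1/13)))**2 = (-32 + (-11/7 + 19/13))**2 = (-32 - 10/91)**2 = (-2922/91)**2 = 8538084/8281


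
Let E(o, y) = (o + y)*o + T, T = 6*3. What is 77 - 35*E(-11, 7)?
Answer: -2093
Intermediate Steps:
T = 18
E(o, y) = 18 + o*(o + y) (E(o, y) = (o + y)*o + 18 = o*(o + y) + 18 = 18 + o*(o + y))
77 - 35*E(-11, 7) = 77 - 35*(18 + (-11)² - 11*7) = 77 - 35*(18 + 121 - 77) = 77 - 35*62 = 77 - 2170 = -2093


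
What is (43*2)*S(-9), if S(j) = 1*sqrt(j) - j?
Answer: 774 + 258*I ≈ 774.0 + 258.0*I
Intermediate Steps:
S(j) = sqrt(j) - j
(43*2)*S(-9) = (43*2)*(sqrt(-9) - 1*(-9)) = 86*(3*I + 9) = 86*(9 + 3*I) = 774 + 258*I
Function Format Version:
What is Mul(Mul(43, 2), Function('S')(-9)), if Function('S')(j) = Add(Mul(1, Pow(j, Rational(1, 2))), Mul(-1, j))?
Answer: Add(774, Mul(258, I)) ≈ Add(774.00, Mul(258.00, I))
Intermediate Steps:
Function('S')(j) = Add(Pow(j, Rational(1, 2)), Mul(-1, j))
Mul(Mul(43, 2), Function('S')(-9)) = Mul(Mul(43, 2), Add(Pow(-9, Rational(1, 2)), Mul(-1, -9))) = Mul(86, Add(Mul(3, I), 9)) = Mul(86, Add(9, Mul(3, I))) = Add(774, Mul(258, I))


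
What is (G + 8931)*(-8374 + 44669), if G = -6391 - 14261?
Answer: -425413695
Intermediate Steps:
G = -20652
(G + 8931)*(-8374 + 44669) = (-20652 + 8931)*(-8374 + 44669) = -11721*36295 = -425413695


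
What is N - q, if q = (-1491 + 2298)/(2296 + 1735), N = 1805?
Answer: 7275148/4031 ≈ 1804.8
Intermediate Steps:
q = 807/4031 ≈ 0.20020
N - q = 1805 - 1*807/4031 = 1805 - 807/4031 = 7275148/4031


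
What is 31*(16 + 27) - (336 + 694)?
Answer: 303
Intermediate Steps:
31*(16 + 27) - (336 + 694) = 31*43 - 1*1030 = 1333 - 1030 = 303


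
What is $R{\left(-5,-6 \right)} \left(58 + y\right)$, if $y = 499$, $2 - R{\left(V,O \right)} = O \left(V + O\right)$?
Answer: $-35648$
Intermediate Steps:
$R{\left(V,O \right)} = 2 - O \left(O + V\right)$ ($R{\left(V,O \right)} = 2 - O \left(V + O\right) = 2 - O \left(O + V\right)$)
$R{\left(-5,-6 \right)} \left(58 + y\right) = \left(2 - \left(-6\right)^{2} - \left(-6\right) \left(-5\right)\right) \left(58 + 499\right) = \left(2 - 36 - 30\right) 557 = \left(-64\right) 557 = -35648$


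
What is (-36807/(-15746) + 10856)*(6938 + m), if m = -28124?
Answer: -1811142232119/7873 ≈ -2.3004e+8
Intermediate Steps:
(-36807/(-15746) + 10856)*(6938 + m) = (-36807/(-15746) + 10856)*(6938 - 28124) = (-36807*(-1/15746) + 10856)*(-21186) = (36807/15746 + 10856)*(-21186) = (170975383/15746)*(-21186) = -1811142232119/7873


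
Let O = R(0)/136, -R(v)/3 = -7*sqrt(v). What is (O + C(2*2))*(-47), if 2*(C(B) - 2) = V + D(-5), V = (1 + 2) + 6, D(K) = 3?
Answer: -376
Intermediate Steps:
R(v) = 21*sqrt(v) (R(v) = -(-21)*sqrt(v) = 21*sqrt(v))
V = 9 (V = 3 + 6 = 9)
C(B) = 8 (C(B) = 2 + (9 + 3)/2 = 2 + (1/2)*12 = 2 + 6 = 8)
O = 0 (O = (21*sqrt(0))/136 = (21*0)*(1/136) = 0*(1/136) = 0)
(O + C(2*2))*(-47) = (0 + 8)*(-47) = 8*(-47) = -376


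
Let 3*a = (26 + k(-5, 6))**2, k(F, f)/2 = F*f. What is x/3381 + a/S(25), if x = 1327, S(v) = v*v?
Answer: 710729/704375 ≈ 1.0090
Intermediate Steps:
S(v) = v**2
k(F, f) = 2*F*f (k(F, f) = 2*(F*f) = 2*F*f)
a = 1156/3 (a = (26 + 2*(-5)*6)**2/3 = (26 - 60)**2/3 = (1/3)*(-34)**2 = (1/3)*1156 = 1156/3 ≈ 385.33)
x/3381 + a/S(25) = 1327/3381 + 1156/(3*(25**2)) = 1327*(1/3381) + (1156/3)/625 = 1327/3381 + (1156/3)*(1/625) = 1327/3381 + 1156/1875 = 710729/704375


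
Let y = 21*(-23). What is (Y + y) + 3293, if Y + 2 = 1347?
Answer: 4155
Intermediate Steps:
y = -483
Y = 1345 (Y = -2 + 1347 = 1345)
(Y + y) + 3293 = (1345 - 483) + 3293 = 862 + 3293 = 4155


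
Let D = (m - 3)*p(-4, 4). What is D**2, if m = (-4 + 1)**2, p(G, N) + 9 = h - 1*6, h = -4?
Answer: 12996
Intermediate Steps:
p(G, N) = -19 (p(G, N) = -9 + (-4 - 1*6) = -9 + (-4 - 6) = -9 - 10 = -19)
m = 9 (m = (-3)**2 = 9)
D = -114 (D = (9 - 3)*(-19) = 6*(-19) = -114)
D**2 = (-114)**2 = 12996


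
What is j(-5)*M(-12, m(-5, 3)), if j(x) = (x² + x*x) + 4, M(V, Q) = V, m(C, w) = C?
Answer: -648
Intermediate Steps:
j(x) = 4 + 2*x² (j(x) = (x² + x²) + 4 = 2*x² + 4 = 4 + 2*x²)
j(-5)*M(-12, m(-5, 3)) = (4 + 2*(-5)²)*(-12) = (4 + 2*25)*(-12) = (4 + 50)*(-12) = 54*(-12) = -648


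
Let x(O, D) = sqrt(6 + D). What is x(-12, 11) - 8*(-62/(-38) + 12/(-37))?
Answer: -7352/703 + sqrt(17) ≈ -6.3349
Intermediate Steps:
x(-12, 11) - 8*(-62/(-38) + 12/(-37)) = sqrt(6 + 11) - 8*(-62/(-38) + 12/(-37)) = sqrt(17) - 8*(-62*(-1/38) + 12*(-1/37)) = sqrt(17) - 8*(31/19 - 12/37) = sqrt(17) - 8*919/703 = sqrt(17) - 7352/703 = -7352/703 + sqrt(17)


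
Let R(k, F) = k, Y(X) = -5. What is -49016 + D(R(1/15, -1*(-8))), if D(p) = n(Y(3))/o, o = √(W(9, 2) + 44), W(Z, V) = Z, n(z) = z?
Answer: -49016 - 5*√53/53 ≈ -49017.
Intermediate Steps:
o = √53 (o = √(9 + 44) = √53 ≈ 7.2801)
D(p) = -5*√53/53
-49016 + D(R(1/15, -1*(-8))) = -49016 - 5*√53/53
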